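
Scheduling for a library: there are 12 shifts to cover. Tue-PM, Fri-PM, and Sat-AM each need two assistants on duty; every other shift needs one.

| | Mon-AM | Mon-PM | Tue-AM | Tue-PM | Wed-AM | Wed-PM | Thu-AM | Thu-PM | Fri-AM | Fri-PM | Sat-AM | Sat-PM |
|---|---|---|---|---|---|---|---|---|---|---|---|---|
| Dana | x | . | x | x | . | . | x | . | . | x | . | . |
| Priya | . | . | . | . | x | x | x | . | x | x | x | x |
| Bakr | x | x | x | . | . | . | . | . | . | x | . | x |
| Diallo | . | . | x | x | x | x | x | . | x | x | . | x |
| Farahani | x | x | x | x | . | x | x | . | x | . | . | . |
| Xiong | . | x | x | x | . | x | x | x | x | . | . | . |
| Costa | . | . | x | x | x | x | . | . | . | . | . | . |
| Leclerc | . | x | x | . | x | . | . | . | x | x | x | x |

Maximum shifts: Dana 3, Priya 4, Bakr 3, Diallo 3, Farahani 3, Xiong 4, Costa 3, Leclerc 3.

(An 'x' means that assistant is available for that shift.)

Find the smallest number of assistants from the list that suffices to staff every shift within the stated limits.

5

15 slots to fill and no one can take more than 4, so at least ⌈15/4⌉ = 4 assistants are needed.
Any 4 assistants together have capacity at most 4+4+3+3 = 14 < 15 slots, so 4 can never suffice.
Dana, Priya, Bakr, Xiong, and Leclerc alone can cover everything: Mon-AM→Dana, Mon-PM→Bakr, Tue-AM→Xiong, Tue-PM→Dana+Xiong, Wed-AM→Priya, Wed-PM→Priya, Thu-AM→Dana, Thu-PM→Xiong, Fri-AM→Priya, Fri-PM→Bakr+Leclerc, Sat-AM→Priya+Leclerc, Sat-PM→Bakr.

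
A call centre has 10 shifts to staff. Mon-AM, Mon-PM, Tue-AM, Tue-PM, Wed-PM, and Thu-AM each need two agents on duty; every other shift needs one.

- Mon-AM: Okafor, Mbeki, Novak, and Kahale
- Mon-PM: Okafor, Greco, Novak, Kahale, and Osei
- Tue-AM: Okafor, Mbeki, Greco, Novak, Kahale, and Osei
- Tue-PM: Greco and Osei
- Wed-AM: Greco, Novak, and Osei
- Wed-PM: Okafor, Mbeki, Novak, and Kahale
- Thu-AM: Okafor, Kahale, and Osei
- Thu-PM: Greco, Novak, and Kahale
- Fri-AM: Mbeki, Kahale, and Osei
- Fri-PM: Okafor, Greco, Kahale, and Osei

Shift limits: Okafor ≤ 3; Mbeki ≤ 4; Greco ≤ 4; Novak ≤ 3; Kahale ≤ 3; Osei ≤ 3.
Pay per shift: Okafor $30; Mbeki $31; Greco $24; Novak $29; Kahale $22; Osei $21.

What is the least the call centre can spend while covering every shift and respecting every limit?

Tue-PM can only be covered by Greco and Osei, so that assignment is forced.
Picking the cheapest available agent for each shift independently would cost $361, but that ignores the shift limits.
An optimal schedule: Mon-AM→Novak+Okafor, Mon-PM→Greco+Novak, Tue-AM→Greco+Okafor, Tue-PM→Osei+Greco, Wed-AM→Osei, Wed-PM→Novak+Okafor, Thu-AM→Osei+Kahale, Thu-PM→Kahale, Fri-AM→Kahale, Fri-PM→Greco.
Total: 29 + 30 + 24 + 29 + 24 + 30 + 21 + 24 + 21 + 29 + 30 + 21 + 22 + 22 + 22 + 24 = $402.

$402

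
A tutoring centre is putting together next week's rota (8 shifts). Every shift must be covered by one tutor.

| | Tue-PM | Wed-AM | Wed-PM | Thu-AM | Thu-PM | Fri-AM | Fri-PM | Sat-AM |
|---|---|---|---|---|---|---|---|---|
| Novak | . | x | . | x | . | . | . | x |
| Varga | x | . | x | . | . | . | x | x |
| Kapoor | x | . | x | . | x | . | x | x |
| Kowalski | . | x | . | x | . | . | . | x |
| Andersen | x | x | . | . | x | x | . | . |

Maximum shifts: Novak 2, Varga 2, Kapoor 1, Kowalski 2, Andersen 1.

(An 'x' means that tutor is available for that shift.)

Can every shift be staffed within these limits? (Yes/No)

Total capacity is 8 and 8 slots are needed, so capacity alone doesn't rule it out.
Shifts {Tue-PM, Wed-PM, Thu-PM, Fri-AM, Fri-PM} need 5 worker-slots in total, but the tutors available for any of those shifts (Varga, Kapoor, and Andersen) can supply at most 4 among them. So no valid schedule exists.

No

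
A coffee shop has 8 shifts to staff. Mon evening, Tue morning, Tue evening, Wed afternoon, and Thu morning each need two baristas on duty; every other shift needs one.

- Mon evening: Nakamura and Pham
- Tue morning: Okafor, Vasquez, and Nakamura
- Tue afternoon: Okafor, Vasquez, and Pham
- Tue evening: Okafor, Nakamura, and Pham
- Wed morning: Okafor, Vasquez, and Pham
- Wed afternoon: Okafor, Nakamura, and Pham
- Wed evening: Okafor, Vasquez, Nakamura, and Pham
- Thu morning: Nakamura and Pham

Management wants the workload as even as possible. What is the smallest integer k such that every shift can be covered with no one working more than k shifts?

4

With 4 baristas and 13 worker-slots to fill, someone must work at least ⌈13/4⌉ = 4 shifts, so k ≥ 4.
k = 4 works: Mon evening→Nakamura+Pham, Tue morning→Okafor+Vasquez, Tue afternoon→Okafor, Tue evening→Okafor+Nakamura, Wed morning→Okafor, Wed afternoon→Nakamura+Pham, Wed evening→Vasquez, Thu morning→Nakamura+Pham.
Loads: Okafor 4, Vasquez 2, Nakamura 4, Pham 3 — all ≤ 4.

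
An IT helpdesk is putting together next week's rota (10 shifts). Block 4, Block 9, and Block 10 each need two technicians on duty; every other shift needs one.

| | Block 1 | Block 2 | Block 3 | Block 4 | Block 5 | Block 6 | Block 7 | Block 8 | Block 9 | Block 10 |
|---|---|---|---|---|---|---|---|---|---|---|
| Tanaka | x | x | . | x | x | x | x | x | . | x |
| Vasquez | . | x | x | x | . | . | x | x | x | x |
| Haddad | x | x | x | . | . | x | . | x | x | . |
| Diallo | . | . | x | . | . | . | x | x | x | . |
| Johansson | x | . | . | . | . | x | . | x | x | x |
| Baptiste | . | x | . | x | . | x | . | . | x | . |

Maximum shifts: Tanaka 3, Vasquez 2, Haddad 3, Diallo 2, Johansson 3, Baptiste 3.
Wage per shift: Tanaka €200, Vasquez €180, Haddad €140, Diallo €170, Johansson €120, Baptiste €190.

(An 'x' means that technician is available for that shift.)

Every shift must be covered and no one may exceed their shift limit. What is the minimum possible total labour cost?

Block 5 can only be covered by Tanaka, so that assignment is forced.
Picking the cheapest available technician for each shift independently would cost €1940, but that ignores the shift limits.
An optimal schedule: Block 1→Johansson, Block 2→Haddad, Block 3→Haddad, Block 4→Vasquez+Baptiste, Block 5→Tanaka, Block 6→Johansson, Block 7→Diallo, Block 8→Haddad, Block 9→Diallo+Baptiste, Block 10→Johansson+Vasquez.
Total: 120 + 140 + 140 + 180 + 190 + 200 + 120 + 170 + 140 + 170 + 190 + 120 + 180 = €2060.

€2060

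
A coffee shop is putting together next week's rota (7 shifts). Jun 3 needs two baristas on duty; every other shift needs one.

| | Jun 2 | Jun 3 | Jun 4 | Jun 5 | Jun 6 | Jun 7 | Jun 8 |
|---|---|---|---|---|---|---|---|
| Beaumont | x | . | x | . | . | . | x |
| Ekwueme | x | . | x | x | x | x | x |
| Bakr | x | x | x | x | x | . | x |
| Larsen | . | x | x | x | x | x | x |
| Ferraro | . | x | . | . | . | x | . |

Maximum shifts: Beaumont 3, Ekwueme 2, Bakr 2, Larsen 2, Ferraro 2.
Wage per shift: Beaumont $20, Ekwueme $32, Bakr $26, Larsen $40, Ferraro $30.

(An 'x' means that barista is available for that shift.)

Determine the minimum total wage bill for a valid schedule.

Picking the cheapest available barista for each shift independently would cost $198, but that ignores the shift limits.
An optimal schedule: Jun 2→Beaumont, Jun 3→Bakr+Ferraro, Jun 4→Beaumont, Jun 5→Bakr, Jun 6→Ekwueme, Jun 7→Ferraro, Jun 8→Beaumont.
Total: 20 + 26 + 30 + 20 + 26 + 32 + 30 + 20 = $204.

$204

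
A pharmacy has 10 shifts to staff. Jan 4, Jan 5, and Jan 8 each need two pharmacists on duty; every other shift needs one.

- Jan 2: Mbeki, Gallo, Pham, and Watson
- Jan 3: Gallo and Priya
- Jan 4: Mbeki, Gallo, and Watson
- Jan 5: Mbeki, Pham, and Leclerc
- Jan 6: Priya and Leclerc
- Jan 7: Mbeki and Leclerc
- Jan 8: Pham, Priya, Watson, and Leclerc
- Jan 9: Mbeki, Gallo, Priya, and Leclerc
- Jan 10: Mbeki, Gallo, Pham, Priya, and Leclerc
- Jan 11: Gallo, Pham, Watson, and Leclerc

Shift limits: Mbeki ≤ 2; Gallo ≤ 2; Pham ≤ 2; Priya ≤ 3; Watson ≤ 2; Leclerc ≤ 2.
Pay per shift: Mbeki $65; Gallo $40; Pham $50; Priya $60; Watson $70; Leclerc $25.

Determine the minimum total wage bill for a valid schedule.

Picking the cheapest available pharmacist for each shift independently would cost $460, but that ignores the shift limits.
An optimal schedule: Jan 2→Pham, Jan 3→Gallo, Jan 4→Mbeki+Gallo, Jan 5→Pham+Leclerc, Jan 6→Priya, Jan 7→Mbeki, Jan 8→Watson+Leclerc, Jan 9→Priya, Jan 10→Priya, Jan 11→Watson.
Total: 50 + 40 + 65 + 40 + 50 + 25 + 60 + 65 + 70 + 25 + 60 + 60 + 70 = $680.

$680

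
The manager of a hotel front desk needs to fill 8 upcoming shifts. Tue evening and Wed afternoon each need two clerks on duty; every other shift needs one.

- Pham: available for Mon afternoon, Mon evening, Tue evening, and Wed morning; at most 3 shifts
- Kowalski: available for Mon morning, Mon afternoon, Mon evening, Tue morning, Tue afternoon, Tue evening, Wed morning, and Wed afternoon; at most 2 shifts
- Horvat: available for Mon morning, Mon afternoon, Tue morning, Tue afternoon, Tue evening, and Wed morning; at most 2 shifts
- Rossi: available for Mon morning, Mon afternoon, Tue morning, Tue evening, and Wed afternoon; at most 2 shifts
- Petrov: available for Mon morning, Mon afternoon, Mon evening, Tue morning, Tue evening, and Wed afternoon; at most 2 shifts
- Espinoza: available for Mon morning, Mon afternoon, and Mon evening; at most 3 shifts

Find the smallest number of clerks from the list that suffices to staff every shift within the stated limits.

5

10 slots to fill and no one can take more than 3, so at least ⌈10/3⌉ = 4 clerks are needed.
No set of 4 clerks can cover every shift (each such set leaves at least one shift with no one available or exceeds a cap).
Pham, Kowalski, Horvat, Rossi, and Petrov alone can cover everything: Mon morning→Horvat, Mon afternoon→Pham, Mon evening→Pham, Tue morning→Horvat, Tue afternoon→Kowalski, Tue evening→Rossi+Petrov, Wed morning→Pham, Wed afternoon→Kowalski+Rossi.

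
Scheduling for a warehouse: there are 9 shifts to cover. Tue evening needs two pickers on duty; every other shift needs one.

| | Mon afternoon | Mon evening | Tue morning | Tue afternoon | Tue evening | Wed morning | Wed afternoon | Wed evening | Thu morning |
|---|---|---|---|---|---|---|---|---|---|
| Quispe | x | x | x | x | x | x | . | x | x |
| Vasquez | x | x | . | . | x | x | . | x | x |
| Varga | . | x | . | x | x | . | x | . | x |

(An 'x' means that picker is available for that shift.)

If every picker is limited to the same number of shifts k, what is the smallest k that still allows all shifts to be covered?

With 3 pickers and 10 worker-slots to fill, someone must work at least ⌈10/3⌉ = 4 shifts, so k ≥ 4.
k = 4 works: Mon afternoon→Quispe, Mon evening→Vasquez, Tue morning→Quispe, Tue afternoon→Quispe, Tue evening→Vasquez+Varga, Wed morning→Quispe, Wed afternoon→Varga, Wed evening→Vasquez, Thu morning→Vasquez.
Loads: Quispe 4, Vasquez 4, Varga 2 — all ≤ 4.

4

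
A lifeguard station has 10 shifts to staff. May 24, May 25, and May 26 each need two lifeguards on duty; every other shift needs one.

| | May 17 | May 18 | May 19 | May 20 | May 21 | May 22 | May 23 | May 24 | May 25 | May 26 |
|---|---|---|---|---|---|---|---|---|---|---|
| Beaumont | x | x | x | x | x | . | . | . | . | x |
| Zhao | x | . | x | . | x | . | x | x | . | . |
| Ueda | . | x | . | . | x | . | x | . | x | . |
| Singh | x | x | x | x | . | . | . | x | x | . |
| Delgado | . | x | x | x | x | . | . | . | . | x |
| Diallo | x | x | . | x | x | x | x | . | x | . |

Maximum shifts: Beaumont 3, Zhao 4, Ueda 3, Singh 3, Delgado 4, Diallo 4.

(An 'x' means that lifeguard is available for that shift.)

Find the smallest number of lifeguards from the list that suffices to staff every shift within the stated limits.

13 slots to fill and no one can take more than 4, so at least ⌈13/4⌉ = 4 lifeguards are needed.
Shifts {May 22, May 24, May 26} need 5 slots, but among the lifeguards available for them (Beaumont, Zhao, Singh, Delgado, and Diallo) any 4 together supply at most 4. So 4 lifeguards are not enough.
Beaumont, Zhao, Singh, Delgado, and Diallo alone can cover everything: May 17→Beaumont, May 18→Beaumont, May 19→Zhao, May 20→Singh, May 21→Zhao, May 22→Diallo, May 23→Zhao, May 24→Zhao+Singh, May 25→Singh+Diallo, May 26→Beaumont+Delgado.

5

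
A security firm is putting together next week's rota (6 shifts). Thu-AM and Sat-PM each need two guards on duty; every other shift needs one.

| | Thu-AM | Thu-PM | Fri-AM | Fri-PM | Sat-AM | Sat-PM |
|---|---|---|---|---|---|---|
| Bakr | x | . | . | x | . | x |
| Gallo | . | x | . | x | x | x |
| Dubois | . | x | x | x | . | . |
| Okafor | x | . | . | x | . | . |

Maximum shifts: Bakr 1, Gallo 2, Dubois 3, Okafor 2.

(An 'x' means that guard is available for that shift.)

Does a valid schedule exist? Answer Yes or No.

No

Total capacity is 8 and 8 slots are needed, so capacity alone doesn't rule it out.
Shifts {Thu-AM, Sat-PM} need 4 worker-slots in total, but the guards available for any of those shifts (Bakr, Gallo, and Okafor) can supply at most 3 among them. So no valid schedule exists.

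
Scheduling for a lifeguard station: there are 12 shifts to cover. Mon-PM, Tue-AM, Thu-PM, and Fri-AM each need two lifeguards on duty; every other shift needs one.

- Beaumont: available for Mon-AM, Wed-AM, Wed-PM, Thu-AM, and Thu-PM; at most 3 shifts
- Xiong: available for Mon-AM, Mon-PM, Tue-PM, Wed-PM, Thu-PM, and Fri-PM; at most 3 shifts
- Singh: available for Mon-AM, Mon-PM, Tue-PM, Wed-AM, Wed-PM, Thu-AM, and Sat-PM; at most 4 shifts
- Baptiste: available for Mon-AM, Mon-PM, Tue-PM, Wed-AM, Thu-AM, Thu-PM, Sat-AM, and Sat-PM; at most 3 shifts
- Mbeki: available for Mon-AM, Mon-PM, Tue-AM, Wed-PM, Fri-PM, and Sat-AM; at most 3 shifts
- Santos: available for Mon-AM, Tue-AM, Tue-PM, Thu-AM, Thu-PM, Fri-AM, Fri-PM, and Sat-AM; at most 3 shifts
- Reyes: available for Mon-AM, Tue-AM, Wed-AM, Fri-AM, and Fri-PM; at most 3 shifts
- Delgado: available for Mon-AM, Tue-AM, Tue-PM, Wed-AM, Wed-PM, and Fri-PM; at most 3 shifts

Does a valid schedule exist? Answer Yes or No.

Fri-AM can only be covered by Santos and Reyes, so that assignment is forced.
One valid schedule: Mon-AM→Singh, Mon-PM→Xiong+Singh, Tue-AM→Mbeki+Santos, Tue-PM→Xiong, Wed-AM→Beaumont, Wed-PM→Beaumont, Thu-AM→Beaumont, Thu-PM→Baptiste+Santos, Fri-AM→Santos+Reyes, Fri-PM→Xiong, Sat-AM→Baptiste, Sat-PM→Singh.
Loads: Beaumont 3/3, Xiong 3/3, Singh 3/4, Baptiste 2/3, Mbeki 1/3, Santos 3/3, Reyes 1/3, Delgado 0/3 — all within limits.

Yes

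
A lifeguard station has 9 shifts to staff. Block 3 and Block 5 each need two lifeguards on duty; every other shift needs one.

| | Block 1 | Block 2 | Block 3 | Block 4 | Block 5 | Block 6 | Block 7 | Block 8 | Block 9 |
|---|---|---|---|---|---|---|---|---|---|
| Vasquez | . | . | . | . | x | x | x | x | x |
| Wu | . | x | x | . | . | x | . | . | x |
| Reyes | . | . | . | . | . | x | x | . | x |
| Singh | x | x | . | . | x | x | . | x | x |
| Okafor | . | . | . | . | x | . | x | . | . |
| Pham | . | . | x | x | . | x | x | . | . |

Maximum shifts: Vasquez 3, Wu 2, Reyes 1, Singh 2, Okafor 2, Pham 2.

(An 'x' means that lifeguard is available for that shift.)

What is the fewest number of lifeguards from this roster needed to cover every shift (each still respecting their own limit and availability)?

11 slots to fill and no one can take more than 3, so at least ⌈11/3⌉ = 4 lifeguards are needed.
Any 4 lifeguards together have capacity at most 3+2+2+2 = 9 < 11 slots, so 4 can never suffice.
Vasquez, Wu, Singh, Okafor, and Pham alone can cover everything: Block 1→Singh, Block 2→Wu, Block 3→Wu+Pham, Block 4→Pham, Block 5→Vasquez+Okafor, Block 6→Singh, Block 7→Okafor, Block 8→Vasquez, Block 9→Vasquez.

5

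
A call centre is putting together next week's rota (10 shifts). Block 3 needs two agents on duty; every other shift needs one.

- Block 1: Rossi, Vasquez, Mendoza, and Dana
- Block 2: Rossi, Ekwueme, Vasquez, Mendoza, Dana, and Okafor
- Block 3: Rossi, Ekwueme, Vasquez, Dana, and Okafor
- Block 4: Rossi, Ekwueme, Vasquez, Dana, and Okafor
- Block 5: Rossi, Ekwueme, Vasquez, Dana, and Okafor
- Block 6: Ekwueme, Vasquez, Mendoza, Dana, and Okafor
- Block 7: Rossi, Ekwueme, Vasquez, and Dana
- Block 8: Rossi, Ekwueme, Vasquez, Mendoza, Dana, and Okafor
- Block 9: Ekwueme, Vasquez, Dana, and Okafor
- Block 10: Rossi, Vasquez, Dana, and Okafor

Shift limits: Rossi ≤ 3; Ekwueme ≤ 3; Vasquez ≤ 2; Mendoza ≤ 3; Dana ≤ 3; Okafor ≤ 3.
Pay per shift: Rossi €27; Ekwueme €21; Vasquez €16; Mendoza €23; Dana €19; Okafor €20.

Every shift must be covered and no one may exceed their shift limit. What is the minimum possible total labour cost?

Picking the cheapest available agent for each shift independently would cost €179, but that ignores the shift limits.
An optimal schedule: Block 1→Vasquez, Block 2→Ekwueme, Block 3→Okafor+Ekwueme, Block 4→Dana, Block 5→Okafor, Block 6→Okafor, Block 7→Vasquez, Block 8→Ekwueme, Block 9→Dana, Block 10→Dana.
Total: 16 + 21 + 20 + 21 + 19 + 20 + 20 + 16 + 21 + 19 + 19 = €212.

€212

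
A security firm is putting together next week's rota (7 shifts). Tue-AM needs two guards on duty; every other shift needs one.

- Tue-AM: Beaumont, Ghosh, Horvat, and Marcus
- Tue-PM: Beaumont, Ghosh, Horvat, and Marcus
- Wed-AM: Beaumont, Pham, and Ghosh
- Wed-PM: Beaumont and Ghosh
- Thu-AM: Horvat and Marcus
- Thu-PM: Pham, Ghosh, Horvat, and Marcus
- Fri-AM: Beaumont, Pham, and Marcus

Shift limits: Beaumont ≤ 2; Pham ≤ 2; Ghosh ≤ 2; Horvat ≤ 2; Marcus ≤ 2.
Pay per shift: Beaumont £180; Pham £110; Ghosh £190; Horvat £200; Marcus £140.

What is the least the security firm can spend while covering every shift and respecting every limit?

£1240

Picking the cheapest available guard for each shift independently would cost £1110, but that ignores the shift limits.
An optimal schedule: Tue-AM→Beaumont+Ghosh, Tue-PM→Marcus, Wed-AM→Pham, Wed-PM→Beaumont, Thu-AM→Marcus, Thu-PM→Ghosh, Fri-AM→Pham.
Total: 180 + 190 + 140 + 110 + 180 + 140 + 190 + 110 = £1240.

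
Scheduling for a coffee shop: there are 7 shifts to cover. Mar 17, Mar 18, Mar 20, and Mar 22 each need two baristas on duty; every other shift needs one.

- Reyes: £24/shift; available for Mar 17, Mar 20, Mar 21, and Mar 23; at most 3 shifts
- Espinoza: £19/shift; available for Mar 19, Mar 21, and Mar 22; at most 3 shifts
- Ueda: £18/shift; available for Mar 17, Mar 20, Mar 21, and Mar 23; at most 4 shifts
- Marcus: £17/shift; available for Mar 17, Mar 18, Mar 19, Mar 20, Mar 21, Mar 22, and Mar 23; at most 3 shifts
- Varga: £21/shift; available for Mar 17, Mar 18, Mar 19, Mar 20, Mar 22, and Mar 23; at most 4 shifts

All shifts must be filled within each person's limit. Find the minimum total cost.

Mar 18 can only be covered by Marcus and Varga, so that assignment is forced.
Picking the cheapest available barista for each shift independently would cost £195, but that ignores the shift limits.
An optimal schedule: Mar 17→Marcus+Ueda, Mar 18→Marcus+Varga, Mar 19→Espinoza, Mar 20→Ueda+Varga, Mar 21→Ueda, Mar 22→Marcus+Espinoza, Mar 23→Ueda.
Total: 17 + 18 + 17 + 21 + 19 + 18 + 21 + 18 + 17 + 19 + 18 = £203.

£203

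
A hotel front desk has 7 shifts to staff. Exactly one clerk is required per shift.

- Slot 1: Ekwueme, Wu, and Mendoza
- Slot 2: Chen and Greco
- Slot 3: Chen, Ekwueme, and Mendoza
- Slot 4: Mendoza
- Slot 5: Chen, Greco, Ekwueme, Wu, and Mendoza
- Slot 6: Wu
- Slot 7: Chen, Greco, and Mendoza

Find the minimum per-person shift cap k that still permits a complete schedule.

2

With 5 clerks and 7 worker-slots to fill, someone must work at least ⌈7/5⌉ = 2 shifts, so k ≥ 2.
k = 2 works: Slot 1→Ekwueme, Slot 2→Chen, Slot 3→Chen, Slot 4→Mendoza, Slot 5→Greco, Slot 6→Wu, Slot 7→Greco.
Loads: Chen 2, Greco 2, Ekwueme 1, Wu 1, Mendoza 1 — all ≤ 2.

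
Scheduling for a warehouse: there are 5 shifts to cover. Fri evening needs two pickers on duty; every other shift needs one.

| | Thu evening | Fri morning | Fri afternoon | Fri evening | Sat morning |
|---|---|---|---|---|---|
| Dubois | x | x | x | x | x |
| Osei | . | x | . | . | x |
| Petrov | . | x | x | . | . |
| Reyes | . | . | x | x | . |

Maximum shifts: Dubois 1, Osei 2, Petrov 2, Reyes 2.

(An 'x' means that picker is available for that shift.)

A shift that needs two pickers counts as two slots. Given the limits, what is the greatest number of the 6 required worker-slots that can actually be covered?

Total capacity across all pickers is 1+2+2+2 = 7, and 6 slots are needed, so at most 6 can be filled.
Shifts {Thu evening, Fri evening} need 3 slots but only Dubois and Reyes are available for them, supplying at most 2 — so at least 1 slot must go unfilled.
An assignment achieving 5: Thu evening→Dubois, Fri morning→Osei, Fri afternoon→Petrov, Fri evening→Reyes, Sat morning→Osei.
Loads: Dubois 1/1, Osei 2/2, Petrov 1/2, Reyes 1/2.

5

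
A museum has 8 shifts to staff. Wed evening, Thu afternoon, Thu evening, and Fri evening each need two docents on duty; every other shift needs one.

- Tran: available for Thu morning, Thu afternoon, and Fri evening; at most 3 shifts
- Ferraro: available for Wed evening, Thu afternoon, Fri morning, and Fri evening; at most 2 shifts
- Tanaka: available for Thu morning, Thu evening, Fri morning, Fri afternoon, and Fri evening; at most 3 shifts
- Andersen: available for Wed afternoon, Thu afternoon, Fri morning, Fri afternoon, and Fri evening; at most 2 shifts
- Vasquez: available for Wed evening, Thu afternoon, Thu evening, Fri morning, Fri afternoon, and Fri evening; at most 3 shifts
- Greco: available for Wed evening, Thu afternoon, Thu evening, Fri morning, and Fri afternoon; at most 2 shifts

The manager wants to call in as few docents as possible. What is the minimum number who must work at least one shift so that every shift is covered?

12 slots to fill and no one can take more than 3, so at least ⌈12/3⌉ = 4 docents are needed.
Any 4 docents together have capacity at most 3+3+3+2 = 11 < 12 slots, so 4 can never suffice.
Tran, Ferraro, Tanaka, Andersen, and Vasquez alone can cover everything: Wed afternoon→Andersen, Wed evening→Ferraro+Vasquez, Thu morning→Tran, Thu afternoon→Tran+Andersen, Thu evening→Tanaka+Vasquez, Fri morning→Ferraro, Fri afternoon→Tanaka, Fri evening→Tran+Tanaka.

5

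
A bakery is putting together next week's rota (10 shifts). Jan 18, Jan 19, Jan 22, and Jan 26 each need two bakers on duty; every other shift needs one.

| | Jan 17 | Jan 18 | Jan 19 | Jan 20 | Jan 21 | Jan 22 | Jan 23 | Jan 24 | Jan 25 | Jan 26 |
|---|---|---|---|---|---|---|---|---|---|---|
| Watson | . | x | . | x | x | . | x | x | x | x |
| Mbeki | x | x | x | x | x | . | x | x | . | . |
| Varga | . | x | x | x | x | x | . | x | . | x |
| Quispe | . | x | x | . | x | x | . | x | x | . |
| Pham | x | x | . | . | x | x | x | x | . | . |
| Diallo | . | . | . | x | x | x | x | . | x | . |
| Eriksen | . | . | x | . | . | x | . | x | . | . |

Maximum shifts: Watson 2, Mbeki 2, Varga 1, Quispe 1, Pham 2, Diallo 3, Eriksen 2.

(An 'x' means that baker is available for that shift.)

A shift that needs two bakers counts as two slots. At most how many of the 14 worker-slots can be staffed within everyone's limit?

Total capacity across all bakers is 2+2+1+1+2+3+2 = 13, and 14 slots are needed, so at most 13 can be filled.
An assignment achieving 13: Jan 17→Mbeki, Jan 18→Pham, Jan 19→Mbeki+Quispe, Jan 20→Diallo, Jan 21→Diallo, Jan 22→Diallo+Eriksen, Jan 23→Pham, Jan 24→Eriksen, Jan 25→Watson, Jan 26→Watson+Varga.
Loads: Watson 2/2, Mbeki 2/2, Varga 1/1, Quispe 1/1, Pham 2/2, Diallo 3/3, Eriksen 2/2.

13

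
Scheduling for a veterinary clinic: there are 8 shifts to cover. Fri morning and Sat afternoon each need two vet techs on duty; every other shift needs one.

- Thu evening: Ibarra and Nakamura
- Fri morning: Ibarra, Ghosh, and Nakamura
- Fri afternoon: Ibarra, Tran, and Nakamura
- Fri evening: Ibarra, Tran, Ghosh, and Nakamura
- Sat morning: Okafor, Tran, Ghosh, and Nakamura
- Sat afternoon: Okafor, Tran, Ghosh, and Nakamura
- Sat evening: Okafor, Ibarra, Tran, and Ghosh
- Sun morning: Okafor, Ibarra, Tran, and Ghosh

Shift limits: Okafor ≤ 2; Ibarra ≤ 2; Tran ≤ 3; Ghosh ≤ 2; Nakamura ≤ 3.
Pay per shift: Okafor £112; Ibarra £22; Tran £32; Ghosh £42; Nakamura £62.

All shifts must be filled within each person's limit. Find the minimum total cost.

Picking the cheapest available vet tech for each shift independently would cost £280, but that ignores the shift limits.
An optimal schedule: Thu evening→Ibarra, Fri morning→Ibarra+Ghosh, Fri afternoon→Tran, Fri evening→Nakamura, Sat morning→Nakamura, Sat afternoon→Ghosh+Nakamura, Sat evening→Tran, Sun morning→Tran.
Total: 22 + 22 + 42 + 32 + 62 + 62 + 42 + 62 + 32 + 32 = £410.

£410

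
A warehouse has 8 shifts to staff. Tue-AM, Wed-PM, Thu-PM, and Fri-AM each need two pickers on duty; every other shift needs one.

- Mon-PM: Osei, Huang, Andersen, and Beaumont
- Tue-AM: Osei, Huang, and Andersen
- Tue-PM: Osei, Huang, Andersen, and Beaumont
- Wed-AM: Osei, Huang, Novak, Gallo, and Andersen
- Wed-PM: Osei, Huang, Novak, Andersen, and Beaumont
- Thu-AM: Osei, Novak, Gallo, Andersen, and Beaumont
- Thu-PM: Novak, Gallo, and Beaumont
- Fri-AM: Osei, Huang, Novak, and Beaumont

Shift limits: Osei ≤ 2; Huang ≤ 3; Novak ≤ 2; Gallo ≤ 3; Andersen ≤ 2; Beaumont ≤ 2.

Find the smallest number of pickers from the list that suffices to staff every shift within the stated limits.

5

12 slots to fill and no one can take more than 3, so at least ⌈12/3⌉ = 4 pickers are needed.
Any 4 pickers together have capacity at most 3+3+2+2 = 10 < 12 slots, so 4 can never suffice.
Osei, Huang, Novak, Gallo, and Andersen alone can cover everything: Mon-PM→Osei, Tue-AM→Osei+Huang, Tue-PM→Andersen, Wed-AM→Gallo, Wed-PM→Huang+Andersen, Thu-AM→Gallo, Thu-PM→Novak+Gallo, Fri-AM→Huang+Novak.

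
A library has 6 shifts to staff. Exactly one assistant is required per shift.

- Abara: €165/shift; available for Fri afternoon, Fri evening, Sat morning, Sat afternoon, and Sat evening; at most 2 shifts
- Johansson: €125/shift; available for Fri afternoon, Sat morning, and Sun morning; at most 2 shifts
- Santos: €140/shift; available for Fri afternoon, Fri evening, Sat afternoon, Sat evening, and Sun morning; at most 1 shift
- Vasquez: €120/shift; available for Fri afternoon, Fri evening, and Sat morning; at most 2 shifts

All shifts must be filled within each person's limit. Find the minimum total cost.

€795

Picking the cheapest available assistant for each shift independently would cost €765, but that ignores the shift limits.
An optimal schedule: Fri afternoon→Johansson, Fri evening→Vasquez, Sat morning→Vasquez, Sat afternoon→Santos, Sat evening→Abara, Sun morning→Johansson.
Total: 125 + 120 + 120 + 140 + 165 + 125 = €795.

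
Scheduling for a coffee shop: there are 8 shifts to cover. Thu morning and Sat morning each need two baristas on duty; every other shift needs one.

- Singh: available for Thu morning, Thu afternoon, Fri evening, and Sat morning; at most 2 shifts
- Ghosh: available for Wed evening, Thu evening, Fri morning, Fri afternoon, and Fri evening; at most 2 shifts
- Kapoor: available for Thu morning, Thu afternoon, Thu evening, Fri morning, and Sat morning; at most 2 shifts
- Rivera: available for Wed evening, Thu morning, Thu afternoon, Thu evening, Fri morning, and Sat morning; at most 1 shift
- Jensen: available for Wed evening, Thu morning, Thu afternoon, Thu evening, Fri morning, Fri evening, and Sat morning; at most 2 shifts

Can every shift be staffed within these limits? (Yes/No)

No

Total capacity is 2+2+2+1+2 = 9 but 10 worker-slots are needed — infeasible.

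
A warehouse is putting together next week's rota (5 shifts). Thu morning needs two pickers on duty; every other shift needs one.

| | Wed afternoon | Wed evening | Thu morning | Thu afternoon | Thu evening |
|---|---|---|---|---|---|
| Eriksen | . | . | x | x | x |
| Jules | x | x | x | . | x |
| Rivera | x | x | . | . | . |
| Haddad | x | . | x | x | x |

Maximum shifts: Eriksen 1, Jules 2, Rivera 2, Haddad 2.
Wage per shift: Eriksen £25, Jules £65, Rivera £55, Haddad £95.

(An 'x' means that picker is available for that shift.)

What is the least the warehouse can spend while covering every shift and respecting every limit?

Picking the cheapest available picker for each shift independently would cost £250, but that ignores the shift limits.
An optimal schedule: Wed afternoon→Rivera, Wed evening→Rivera, Thu morning→Jules+Haddad, Thu afternoon→Eriksen, Thu evening→Jules.
Total: 55 + 55 + 65 + 95 + 25 + 65 = £360.

£360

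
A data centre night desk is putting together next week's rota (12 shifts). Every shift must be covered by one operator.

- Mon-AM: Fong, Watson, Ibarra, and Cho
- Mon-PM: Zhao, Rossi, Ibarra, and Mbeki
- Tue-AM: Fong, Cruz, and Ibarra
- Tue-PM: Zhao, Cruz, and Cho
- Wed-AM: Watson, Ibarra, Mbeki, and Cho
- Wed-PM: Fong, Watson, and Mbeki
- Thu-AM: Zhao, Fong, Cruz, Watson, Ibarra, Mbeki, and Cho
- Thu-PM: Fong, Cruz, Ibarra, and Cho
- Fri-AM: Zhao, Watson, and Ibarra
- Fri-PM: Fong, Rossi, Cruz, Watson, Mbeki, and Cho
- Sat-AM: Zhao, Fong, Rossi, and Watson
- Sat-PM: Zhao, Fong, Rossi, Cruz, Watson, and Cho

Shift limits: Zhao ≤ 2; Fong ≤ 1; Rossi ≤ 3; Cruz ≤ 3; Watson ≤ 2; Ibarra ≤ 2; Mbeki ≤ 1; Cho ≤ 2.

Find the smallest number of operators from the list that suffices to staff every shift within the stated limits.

5

12 slots to fill and no one can take more than 3, so at least ⌈12/3⌉ = 4 operators are needed.
Any 4 operators together have capacity at most 3+3+2+2 = 10 < 12 slots, so 4 can never suffice.
Zhao, Rossi, Cruz, Watson, and Ibarra alone can cover everything: Mon-AM→Watson, Mon-PM→Zhao, Tue-AM→Cruz, Tue-PM→Zhao, Wed-AM→Ibarra, Wed-PM→Watson, Thu-AM→Cruz, Thu-PM→Cruz, Fri-AM→Ibarra, Fri-PM→Rossi, Sat-AM→Rossi, Sat-PM→Rossi.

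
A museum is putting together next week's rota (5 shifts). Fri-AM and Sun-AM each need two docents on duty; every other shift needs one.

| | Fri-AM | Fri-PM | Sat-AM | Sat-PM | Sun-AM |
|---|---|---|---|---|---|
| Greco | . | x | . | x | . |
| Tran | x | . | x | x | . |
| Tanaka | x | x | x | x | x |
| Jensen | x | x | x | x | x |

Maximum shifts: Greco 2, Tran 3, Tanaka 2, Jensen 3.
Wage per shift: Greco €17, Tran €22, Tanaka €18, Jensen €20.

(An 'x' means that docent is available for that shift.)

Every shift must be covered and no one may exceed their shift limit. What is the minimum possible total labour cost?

€130

Sun-AM can only be covered by Tanaka and Jensen, so that assignment is forced.
Picking the cheapest available docent for each shift independently would cost €128, but that ignores the shift limits.
An optimal schedule: Fri-AM→Tanaka+Jensen, Fri-PM→Greco, Sat-AM→Jensen, Sat-PM→Greco, Sun-AM→Tanaka+Jensen.
Total: 18 + 20 + 17 + 20 + 17 + 18 + 20 = €130.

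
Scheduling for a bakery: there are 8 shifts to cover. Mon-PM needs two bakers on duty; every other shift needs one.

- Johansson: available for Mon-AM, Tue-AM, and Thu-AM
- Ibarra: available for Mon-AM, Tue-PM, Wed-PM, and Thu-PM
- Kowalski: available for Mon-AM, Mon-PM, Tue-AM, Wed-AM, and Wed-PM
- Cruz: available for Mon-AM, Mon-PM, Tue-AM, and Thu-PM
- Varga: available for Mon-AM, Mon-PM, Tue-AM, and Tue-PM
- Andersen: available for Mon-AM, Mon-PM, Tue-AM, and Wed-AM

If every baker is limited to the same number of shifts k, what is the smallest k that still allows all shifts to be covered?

With 6 bakers and 9 worker-slots to fill, someone must work at least ⌈9/6⌉ = 2 shifts, so k ≥ 2.
k = 2 works: Mon-AM→Kowalski, Mon-PM→Cruz+Varga, Tue-AM→Johansson, Tue-PM→Ibarra, Wed-AM→Kowalski, Wed-PM→Ibarra, Thu-AM→Johansson, Thu-PM→Cruz.
Loads: Johansson 2, Ibarra 2, Kowalski 2, Cruz 2, Varga 1, Andersen 0 — all ≤ 2.

2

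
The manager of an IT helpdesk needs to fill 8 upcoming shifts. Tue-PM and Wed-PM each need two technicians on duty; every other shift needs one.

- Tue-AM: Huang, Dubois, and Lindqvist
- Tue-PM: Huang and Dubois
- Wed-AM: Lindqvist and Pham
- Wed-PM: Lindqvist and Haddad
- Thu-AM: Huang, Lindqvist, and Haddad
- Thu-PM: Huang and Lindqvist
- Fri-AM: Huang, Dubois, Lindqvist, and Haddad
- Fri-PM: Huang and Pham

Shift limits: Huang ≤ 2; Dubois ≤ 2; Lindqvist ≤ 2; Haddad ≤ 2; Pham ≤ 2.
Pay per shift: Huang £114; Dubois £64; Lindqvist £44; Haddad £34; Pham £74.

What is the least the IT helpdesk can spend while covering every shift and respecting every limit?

£660

Tue-PM can only be covered by Huang and Dubois, so that assignment is forced.
Wed-PM can only be covered by Lindqvist and Haddad, so that assignment is forced.
Picking the cheapest available technician for each shift independently would cost £530, but that ignores the shift limits.
An optimal schedule: Tue-AM→Dubois, Tue-PM→Huang+Dubois, Wed-AM→Pham, Wed-PM→Lindqvist+Haddad, Thu-AM→Lindqvist, Thu-PM→Huang, Fri-AM→Haddad, Fri-PM→Pham.
Total: 64 + 114 + 64 + 74 + 44 + 34 + 44 + 114 + 34 + 74 = £660.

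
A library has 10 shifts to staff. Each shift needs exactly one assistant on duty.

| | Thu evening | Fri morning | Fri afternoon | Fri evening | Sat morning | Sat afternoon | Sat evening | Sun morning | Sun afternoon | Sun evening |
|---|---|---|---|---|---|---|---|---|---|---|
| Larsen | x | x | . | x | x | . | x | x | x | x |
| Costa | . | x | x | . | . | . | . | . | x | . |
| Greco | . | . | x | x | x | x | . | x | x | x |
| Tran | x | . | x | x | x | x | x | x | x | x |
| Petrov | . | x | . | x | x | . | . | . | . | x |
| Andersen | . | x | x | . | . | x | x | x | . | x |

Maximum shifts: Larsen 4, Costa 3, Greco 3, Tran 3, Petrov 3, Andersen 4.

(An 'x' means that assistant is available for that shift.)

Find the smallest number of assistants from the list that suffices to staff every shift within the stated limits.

3

10 slots to fill and no one can take more than 4, so at least ⌈10/4⌉ = 3 assistants are needed.
Larsen, Costa, and Greco alone can cover everything: Thu evening→Larsen, Fri morning→Costa, Fri afternoon→Costa, Fri evening→Larsen, Sat morning→Larsen, Sat afternoon→Greco, Sat evening→Larsen, Sun morning→Greco, Sun afternoon→Costa, Sun evening→Greco.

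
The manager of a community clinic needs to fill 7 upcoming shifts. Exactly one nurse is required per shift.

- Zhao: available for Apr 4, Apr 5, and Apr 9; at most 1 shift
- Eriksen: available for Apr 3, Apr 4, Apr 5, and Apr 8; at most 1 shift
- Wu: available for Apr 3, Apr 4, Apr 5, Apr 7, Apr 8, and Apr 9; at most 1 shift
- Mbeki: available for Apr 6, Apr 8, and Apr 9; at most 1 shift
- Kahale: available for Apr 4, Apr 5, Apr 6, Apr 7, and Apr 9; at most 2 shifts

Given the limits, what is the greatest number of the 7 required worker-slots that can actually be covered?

Total capacity across all nurses is 1+1+1+1+2 = 6, and 7 slots are needed, so at most 6 can be filled.
An assignment achieving 6: Apr 3→Eriksen, Apr 4→Zhao, Apr 5→Kahale, Apr 6→Mbeki, Apr 7→Wu, Apr 9→Kahale.
Loads: Zhao 1/1, Eriksen 1/1, Wu 1/1, Mbeki 1/1, Kahale 2/2.

6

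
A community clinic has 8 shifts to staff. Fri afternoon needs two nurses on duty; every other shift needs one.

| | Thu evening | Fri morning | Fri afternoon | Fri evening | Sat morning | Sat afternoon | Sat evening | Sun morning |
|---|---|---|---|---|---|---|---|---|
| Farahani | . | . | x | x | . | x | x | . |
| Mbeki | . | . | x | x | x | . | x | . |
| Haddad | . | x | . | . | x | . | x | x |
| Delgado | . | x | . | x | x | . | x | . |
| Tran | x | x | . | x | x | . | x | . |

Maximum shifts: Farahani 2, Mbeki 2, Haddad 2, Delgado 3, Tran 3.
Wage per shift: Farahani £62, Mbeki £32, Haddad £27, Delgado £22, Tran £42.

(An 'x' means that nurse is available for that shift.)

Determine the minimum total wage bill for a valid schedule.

£318

Thu evening can only be covered by Tran, so that assignment is forced.
Fri afternoon can only be covered by Farahani and Mbeki, so that assignment is forced.
Sat afternoon can only be covered by Farahani, so that assignment is forced.
Picking the cheapest available nurse for each shift independently would cost £313, but that ignores the shift limits.
An optimal schedule: Thu evening→Tran, Fri morning→Delgado, Fri afternoon→Mbeki+Farahani, Fri evening→Delgado, Sat morning→Delgado, Sat afternoon→Farahani, Sat evening→Haddad, Sun morning→Haddad.
Total: 42 + 22 + 32 + 62 + 22 + 22 + 62 + 27 + 27 = £318.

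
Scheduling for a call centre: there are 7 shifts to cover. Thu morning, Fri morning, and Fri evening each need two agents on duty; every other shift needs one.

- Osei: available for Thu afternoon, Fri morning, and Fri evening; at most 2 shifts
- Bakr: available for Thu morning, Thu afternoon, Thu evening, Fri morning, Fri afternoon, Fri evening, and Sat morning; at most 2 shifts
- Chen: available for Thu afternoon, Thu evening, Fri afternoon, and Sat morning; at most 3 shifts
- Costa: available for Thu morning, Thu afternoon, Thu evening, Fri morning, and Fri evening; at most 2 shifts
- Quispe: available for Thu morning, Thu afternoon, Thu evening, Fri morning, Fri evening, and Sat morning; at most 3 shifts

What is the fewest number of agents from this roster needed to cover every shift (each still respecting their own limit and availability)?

10 slots to fill and no one can take more than 3, so at least ⌈10/3⌉ = 4 agents are needed.
Osei, Bakr, Chen, and Quispe alone can cover everything: Thu morning→Bakr+Quispe, Thu afternoon→Chen, Thu evening→Chen, Fri morning→Osei+Quispe, Fri afternoon→Bakr, Fri evening→Osei+Quispe, Sat morning→Chen.

4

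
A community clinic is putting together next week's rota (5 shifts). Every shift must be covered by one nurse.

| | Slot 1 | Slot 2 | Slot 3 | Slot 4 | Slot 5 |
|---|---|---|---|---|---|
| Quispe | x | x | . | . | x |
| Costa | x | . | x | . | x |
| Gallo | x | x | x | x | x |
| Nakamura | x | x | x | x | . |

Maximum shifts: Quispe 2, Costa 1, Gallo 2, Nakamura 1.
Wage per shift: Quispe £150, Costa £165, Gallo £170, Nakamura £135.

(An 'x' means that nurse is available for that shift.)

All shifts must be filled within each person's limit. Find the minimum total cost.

£770

Picking the cheapest available nurse for each shift independently would cost £690, but that ignores the shift limits.
An optimal schedule: Slot 1→Gallo, Slot 2→Quispe, Slot 3→Costa, Slot 4→Nakamura, Slot 5→Quispe.
Total: 170 + 150 + 165 + 135 + 150 = £770.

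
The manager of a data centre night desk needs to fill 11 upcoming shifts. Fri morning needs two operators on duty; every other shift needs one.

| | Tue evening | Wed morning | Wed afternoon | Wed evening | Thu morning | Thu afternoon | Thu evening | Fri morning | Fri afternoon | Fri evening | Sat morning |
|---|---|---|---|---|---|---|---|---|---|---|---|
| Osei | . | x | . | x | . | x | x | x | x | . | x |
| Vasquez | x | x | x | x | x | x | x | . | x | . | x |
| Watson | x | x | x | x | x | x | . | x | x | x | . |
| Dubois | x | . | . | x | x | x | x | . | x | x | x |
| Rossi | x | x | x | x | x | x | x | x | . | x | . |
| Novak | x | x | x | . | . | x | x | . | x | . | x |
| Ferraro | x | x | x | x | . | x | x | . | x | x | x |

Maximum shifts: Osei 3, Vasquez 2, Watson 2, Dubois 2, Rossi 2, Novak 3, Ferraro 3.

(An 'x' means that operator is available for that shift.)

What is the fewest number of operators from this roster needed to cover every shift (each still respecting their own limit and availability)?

12 slots to fill and no one can take more than 3, so at least ⌈12/3⌉ = 4 operators are needed.
Any 4 operators together have capacity at most 3+3+3+2 = 11 < 12 slots, so 4 can never suffice.
Osei, Vasquez, Watson, Dubois, and Novak alone can cover everything: Tue evening→Dubois, Wed morning→Osei, Wed afternoon→Vasquez, Wed evening→Osei, Thu morning→Vasquez, Thu afternoon→Novak, Thu evening→Dubois, Fri morning→Osei+Watson, Fri afternoon→Novak, Fri evening→Watson, Sat morning→Novak.

5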